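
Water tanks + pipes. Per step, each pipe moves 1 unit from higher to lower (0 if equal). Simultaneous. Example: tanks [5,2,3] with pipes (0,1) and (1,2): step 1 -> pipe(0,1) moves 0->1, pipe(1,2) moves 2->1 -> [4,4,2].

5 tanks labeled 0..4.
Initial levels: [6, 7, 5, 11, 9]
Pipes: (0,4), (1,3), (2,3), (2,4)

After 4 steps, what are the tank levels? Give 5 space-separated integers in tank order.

Answer: 8 9 8 7 6

Derivation:
Step 1: flows [4->0,3->1,3->2,4->2] -> levels [7 8 7 9 7]
Step 2: flows [0=4,3->1,3->2,2=4] -> levels [7 9 8 7 7]
Step 3: flows [0=4,1->3,2->3,2->4] -> levels [7 8 6 9 8]
Step 4: flows [4->0,3->1,3->2,4->2] -> levels [8 9 8 7 6]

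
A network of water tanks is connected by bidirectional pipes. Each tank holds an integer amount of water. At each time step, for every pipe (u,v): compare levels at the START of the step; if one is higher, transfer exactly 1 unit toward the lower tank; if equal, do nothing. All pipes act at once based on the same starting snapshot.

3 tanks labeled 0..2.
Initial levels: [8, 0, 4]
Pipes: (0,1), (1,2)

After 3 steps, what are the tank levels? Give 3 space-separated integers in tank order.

Answer: 5 4 3

Derivation:
Step 1: flows [0->1,2->1] -> levels [7 2 3]
Step 2: flows [0->1,2->1] -> levels [6 4 2]
Step 3: flows [0->1,1->2] -> levels [5 4 3]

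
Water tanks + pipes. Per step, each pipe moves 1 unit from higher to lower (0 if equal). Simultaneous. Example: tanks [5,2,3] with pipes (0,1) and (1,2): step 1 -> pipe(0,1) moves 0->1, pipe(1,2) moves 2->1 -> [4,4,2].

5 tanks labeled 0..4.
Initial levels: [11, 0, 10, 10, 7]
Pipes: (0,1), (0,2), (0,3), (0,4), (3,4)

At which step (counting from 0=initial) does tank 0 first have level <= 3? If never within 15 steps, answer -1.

Step 1: flows [0->1,0->2,0->3,0->4,3->4] -> levels [7 1 11 10 9]
Step 2: flows [0->1,2->0,3->0,4->0,3->4] -> levels [9 2 10 8 9]
Step 3: flows [0->1,2->0,0->3,0=4,4->3] -> levels [8 3 9 10 8]
Step 4: flows [0->1,2->0,3->0,0=4,3->4] -> levels [9 4 8 8 9]
Step 5: flows [0->1,0->2,0->3,0=4,4->3] -> levels [6 5 9 10 8]
Step 6: flows [0->1,2->0,3->0,4->0,3->4] -> levels [8 6 8 8 8]
Step 7: flows [0->1,0=2,0=3,0=4,3=4] -> levels [7 7 8 8 8]
Step 8: flows [0=1,2->0,3->0,4->0,3=4] -> levels [10 7 7 7 7]
Step 9: flows [0->1,0->2,0->3,0->4,3=4] -> levels [6 8 8 8 8]
Step 10: flows [1->0,2->0,3->0,4->0,3=4] -> levels [10 7 7 7 7]
  -> period-2 cycle (repeats step 8); tank 0 never drops to <=3
Tank 0 never reaches <=3 within 15 steps

Answer: -1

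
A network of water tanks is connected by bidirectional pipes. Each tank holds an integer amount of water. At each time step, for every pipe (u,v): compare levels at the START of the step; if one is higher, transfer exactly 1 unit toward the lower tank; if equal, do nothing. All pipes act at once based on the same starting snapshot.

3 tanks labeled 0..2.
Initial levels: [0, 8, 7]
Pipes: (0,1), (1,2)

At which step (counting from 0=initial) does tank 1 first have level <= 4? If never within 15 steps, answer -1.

Answer: -1

Derivation:
Step 1: flows [1->0,1->2] -> levels [1 6 8]
Step 2: flows [1->0,2->1] -> levels [2 6 7]
Step 3: flows [1->0,2->1] -> levels [3 6 6]
Step 4: flows [1->0,1=2] -> levels [4 5 6]
Step 5: flows [1->0,2->1] -> levels [5 5 5]
Step 6: flows [0=1,1=2] -> levels [5 5 5]
  -> stable; tank 1 stays at 5 > 4
Tank 1 never reaches <=4 within 15 steps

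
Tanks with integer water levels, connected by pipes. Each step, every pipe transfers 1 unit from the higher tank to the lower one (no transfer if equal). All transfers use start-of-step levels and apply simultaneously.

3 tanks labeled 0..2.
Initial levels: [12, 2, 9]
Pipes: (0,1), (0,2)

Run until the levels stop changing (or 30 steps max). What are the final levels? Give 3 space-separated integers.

Answer: 7 8 8

Derivation:
Step 1: flows [0->1,0->2] -> levels [10 3 10]
Step 2: flows [0->1,0=2] -> levels [9 4 10]
Step 3: flows [0->1,2->0] -> levels [9 5 9]
Step 4: flows [0->1,0=2] -> levels [8 6 9]
Step 5: flows [0->1,2->0] -> levels [8 7 8]
Step 6: flows [0->1,0=2] -> levels [7 8 8]
Step 7: flows [1->0,2->0] -> levels [9 7 7]
Step 8: flows [0->1,0->2] -> levels [7 8 8]
  -> period-2 cycle: step 8 state = step 6 state; never stabilizes
  -> state at step 30: (30-6) mod 2 = 0, same as step 6 -> [7 8 8]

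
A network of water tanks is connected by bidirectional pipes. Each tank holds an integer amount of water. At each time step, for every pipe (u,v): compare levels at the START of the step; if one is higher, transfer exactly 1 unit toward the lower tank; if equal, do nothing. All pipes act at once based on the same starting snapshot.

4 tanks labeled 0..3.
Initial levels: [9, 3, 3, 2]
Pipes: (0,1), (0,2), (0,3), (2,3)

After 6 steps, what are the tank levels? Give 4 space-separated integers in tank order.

Answer: 3 5 5 4

Derivation:
Step 1: flows [0->1,0->2,0->3,2->3] -> levels [6 4 3 4]
Step 2: flows [0->1,0->2,0->3,3->2] -> levels [3 5 5 4]
Step 3: flows [1->0,2->0,3->0,2->3] -> levels [6 4 3 4]
  -> period-2 cycle: step 3 state = step 1 state
  -> state at step 6: (6-1) mod 2 = 1, same as step 2 -> [3 5 5 4]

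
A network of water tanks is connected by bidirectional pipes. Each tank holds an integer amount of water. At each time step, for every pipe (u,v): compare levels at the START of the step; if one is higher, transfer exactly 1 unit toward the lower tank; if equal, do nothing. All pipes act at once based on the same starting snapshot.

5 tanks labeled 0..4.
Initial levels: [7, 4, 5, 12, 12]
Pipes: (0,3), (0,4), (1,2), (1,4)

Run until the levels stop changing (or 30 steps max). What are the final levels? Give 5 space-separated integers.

Answer: 7 9 7 9 8

Derivation:
Step 1: flows [3->0,4->0,2->1,4->1] -> levels [9 6 4 11 10]
Step 2: flows [3->0,4->0,1->2,4->1] -> levels [11 6 5 10 8]
Step 3: flows [0->3,0->4,1->2,4->1] -> levels [9 6 6 11 8]
Step 4: flows [3->0,0->4,1=2,4->1] -> levels [9 7 6 10 8]
Step 5: flows [3->0,0->4,1->2,4->1] -> levels [9 7 7 9 8]
Step 6: flows [0=3,0->4,1=2,4->1] -> levels [8 8 7 9 8]
Step 7: flows [3->0,0=4,1->2,1=4] -> levels [9 7 8 8 8]
Step 8: flows [0->3,0->4,2->1,4->1] -> levels [7 9 7 9 8]
Step 9: flows [3->0,4->0,1->2,1->4] -> levels [9 7 8 8 8]
  -> period-2 cycle: step 9 state = step 7 state; never stabilizes
  -> state at step 30: (30-7) mod 2 = 1, same as step 8 -> [7 9 7 9 8]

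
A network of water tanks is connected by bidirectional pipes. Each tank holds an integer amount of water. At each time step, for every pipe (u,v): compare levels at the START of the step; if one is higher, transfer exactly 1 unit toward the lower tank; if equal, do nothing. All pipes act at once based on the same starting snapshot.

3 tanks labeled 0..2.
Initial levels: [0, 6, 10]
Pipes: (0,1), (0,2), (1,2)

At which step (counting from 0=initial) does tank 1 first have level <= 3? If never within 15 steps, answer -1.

Answer: -1

Derivation:
Step 1: flows [1->0,2->0,2->1] -> levels [2 6 8]
Step 2: flows [1->0,2->0,2->1] -> levels [4 6 6]
Step 3: flows [1->0,2->0,1=2] -> levels [6 5 5]
Step 4: flows [0->1,0->2,1=2] -> levels [4 6 6]
  -> period-2 cycle (repeats step 2); tank 1 never drops to <=3
Tank 1 never reaches <=3 within 15 steps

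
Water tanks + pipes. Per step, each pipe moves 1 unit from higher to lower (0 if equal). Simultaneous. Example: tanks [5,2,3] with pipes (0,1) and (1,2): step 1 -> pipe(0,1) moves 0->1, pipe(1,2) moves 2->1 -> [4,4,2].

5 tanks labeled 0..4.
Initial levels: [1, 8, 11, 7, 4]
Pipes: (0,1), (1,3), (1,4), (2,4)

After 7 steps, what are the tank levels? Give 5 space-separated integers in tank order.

Step 1: flows [1->0,1->3,1->4,2->4] -> levels [2 5 10 8 6]
Step 2: flows [1->0,3->1,4->1,2->4] -> levels [3 6 9 7 6]
Step 3: flows [1->0,3->1,1=4,2->4] -> levels [4 6 8 6 7]
Step 4: flows [1->0,1=3,4->1,2->4] -> levels [5 6 7 6 7]
Step 5: flows [1->0,1=3,4->1,2=4] -> levels [6 6 7 6 6]
Step 6: flows [0=1,1=3,1=4,2->4] -> levels [6 6 6 6 7]
Step 7: flows [0=1,1=3,4->1,4->2] -> levels [6 7 7 6 5]

Answer: 6 7 7 6 5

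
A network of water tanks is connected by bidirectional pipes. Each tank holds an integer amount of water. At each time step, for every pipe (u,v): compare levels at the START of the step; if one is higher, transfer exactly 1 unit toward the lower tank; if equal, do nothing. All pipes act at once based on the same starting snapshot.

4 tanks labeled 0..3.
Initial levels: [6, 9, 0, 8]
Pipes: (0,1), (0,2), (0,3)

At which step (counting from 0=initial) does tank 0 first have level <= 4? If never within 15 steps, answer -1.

Step 1: flows [1->0,0->2,3->0] -> levels [7 8 1 7]
Step 2: flows [1->0,0->2,0=3] -> levels [7 7 2 7]
Step 3: flows [0=1,0->2,0=3] -> levels [6 7 3 7]
Step 4: flows [1->0,0->2,3->0] -> levels [7 6 4 6]
Step 5: flows [0->1,0->2,0->3] -> levels [4 7 5 7]
Tank 0 first reaches <=4 at step 5

Answer: 5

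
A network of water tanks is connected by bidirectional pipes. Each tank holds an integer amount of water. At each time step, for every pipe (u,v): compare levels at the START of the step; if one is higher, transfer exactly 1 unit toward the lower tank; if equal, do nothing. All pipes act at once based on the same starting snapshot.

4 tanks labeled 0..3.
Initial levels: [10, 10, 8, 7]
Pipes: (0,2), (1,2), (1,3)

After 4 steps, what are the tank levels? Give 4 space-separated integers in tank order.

Step 1: flows [0->2,1->2,1->3] -> levels [9 8 10 8]
Step 2: flows [2->0,2->1,1=3] -> levels [10 9 8 8]
Step 3: flows [0->2,1->2,1->3] -> levels [9 7 10 9]
Step 4: flows [2->0,2->1,3->1] -> levels [10 9 8 8]

Answer: 10 9 8 8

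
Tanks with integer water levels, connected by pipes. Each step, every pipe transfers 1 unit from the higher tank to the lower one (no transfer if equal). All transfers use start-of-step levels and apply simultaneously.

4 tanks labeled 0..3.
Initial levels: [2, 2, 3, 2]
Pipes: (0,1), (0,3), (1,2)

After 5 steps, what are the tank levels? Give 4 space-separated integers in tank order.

Step 1: flows [0=1,0=3,2->1] -> levels [2 3 2 2]
Step 2: flows [1->0,0=3,1->2] -> levels [3 1 3 2]
Step 3: flows [0->1,0->3,2->1] -> levels [1 3 2 3]
Step 4: flows [1->0,3->0,1->2] -> levels [3 1 3 2]
  -> period-2 cycle: step 4 state = step 2 state
  -> state at step 5: (5-2) mod 2 = 1, same as step 3 -> [1 3 2 3]

Answer: 1 3 2 3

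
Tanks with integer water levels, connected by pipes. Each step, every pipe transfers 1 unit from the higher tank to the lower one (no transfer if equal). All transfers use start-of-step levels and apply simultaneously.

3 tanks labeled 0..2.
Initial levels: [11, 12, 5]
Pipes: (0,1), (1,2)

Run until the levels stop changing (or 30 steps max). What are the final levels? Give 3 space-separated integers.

Step 1: flows [1->0,1->2] -> levels [12 10 6]
Step 2: flows [0->1,1->2] -> levels [11 10 7]
Step 3: flows [0->1,1->2] -> levels [10 10 8]
Step 4: flows [0=1,1->2] -> levels [10 9 9]
Step 5: flows [0->1,1=2] -> levels [9 10 9]
Step 6: flows [1->0,1->2] -> levels [10 8 10]
Step 7: flows [0->1,2->1] -> levels [9 10 9]
  -> period-2 cycle: step 7 state = step 5 state; never stabilizes
  -> state at step 30: (30-5) mod 2 = 1, same as step 6 -> [10 8 10]

Answer: 10 8 10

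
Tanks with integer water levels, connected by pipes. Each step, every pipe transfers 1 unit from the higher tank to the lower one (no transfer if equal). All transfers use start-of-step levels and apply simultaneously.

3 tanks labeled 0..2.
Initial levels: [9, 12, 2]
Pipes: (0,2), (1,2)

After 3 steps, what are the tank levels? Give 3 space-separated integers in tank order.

Step 1: flows [0->2,1->2] -> levels [8 11 4]
Step 2: flows [0->2,1->2] -> levels [7 10 6]
Step 3: flows [0->2,1->2] -> levels [6 9 8]

Answer: 6 9 8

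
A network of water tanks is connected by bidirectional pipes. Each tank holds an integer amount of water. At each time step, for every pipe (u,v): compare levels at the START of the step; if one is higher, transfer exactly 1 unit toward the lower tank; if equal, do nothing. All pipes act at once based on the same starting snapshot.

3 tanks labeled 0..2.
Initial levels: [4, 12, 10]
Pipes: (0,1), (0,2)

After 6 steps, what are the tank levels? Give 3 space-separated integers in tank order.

Step 1: flows [1->0,2->0] -> levels [6 11 9]
Step 2: flows [1->0,2->0] -> levels [8 10 8]
Step 3: flows [1->0,0=2] -> levels [9 9 8]
Step 4: flows [0=1,0->2] -> levels [8 9 9]
Step 5: flows [1->0,2->0] -> levels [10 8 8]
Step 6: flows [0->1,0->2] -> levels [8 9 9]

Answer: 8 9 9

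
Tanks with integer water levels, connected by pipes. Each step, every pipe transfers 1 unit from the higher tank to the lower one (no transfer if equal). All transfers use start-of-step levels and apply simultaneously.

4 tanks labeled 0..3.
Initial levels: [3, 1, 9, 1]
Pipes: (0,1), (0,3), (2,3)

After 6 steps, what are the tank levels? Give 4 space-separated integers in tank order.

Step 1: flows [0->1,0->3,2->3] -> levels [1 2 8 3]
Step 2: flows [1->0,3->0,2->3] -> levels [3 1 7 3]
Step 3: flows [0->1,0=3,2->3] -> levels [2 2 6 4]
Step 4: flows [0=1,3->0,2->3] -> levels [3 2 5 4]
Step 5: flows [0->1,3->0,2->3] -> levels [3 3 4 4]
Step 6: flows [0=1,3->0,2=3] -> levels [4 3 4 3]

Answer: 4 3 4 3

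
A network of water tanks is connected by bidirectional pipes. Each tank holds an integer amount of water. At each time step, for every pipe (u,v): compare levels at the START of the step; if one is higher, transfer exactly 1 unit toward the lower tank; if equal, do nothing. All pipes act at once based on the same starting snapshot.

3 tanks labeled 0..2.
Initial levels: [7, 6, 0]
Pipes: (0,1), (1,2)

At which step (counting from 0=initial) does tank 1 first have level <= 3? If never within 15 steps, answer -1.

Answer: 6

Derivation:
Step 1: flows [0->1,1->2] -> levels [6 6 1]
Step 2: flows [0=1,1->2] -> levels [6 5 2]
Step 3: flows [0->1,1->2] -> levels [5 5 3]
Step 4: flows [0=1,1->2] -> levels [5 4 4]
Step 5: flows [0->1,1=2] -> levels [4 5 4]
Step 6: flows [1->0,1->2] -> levels [5 3 5]
Tank 1 first reaches <=3 at step 6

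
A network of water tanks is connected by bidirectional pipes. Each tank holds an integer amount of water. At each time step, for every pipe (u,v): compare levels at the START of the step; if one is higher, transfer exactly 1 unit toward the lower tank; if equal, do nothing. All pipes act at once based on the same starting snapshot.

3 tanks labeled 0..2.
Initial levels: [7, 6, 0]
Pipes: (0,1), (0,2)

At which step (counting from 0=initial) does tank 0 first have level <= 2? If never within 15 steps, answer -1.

Step 1: flows [0->1,0->2] -> levels [5 7 1]
Step 2: flows [1->0,0->2] -> levels [5 6 2]
Step 3: flows [1->0,0->2] -> levels [5 5 3]
Step 4: flows [0=1,0->2] -> levels [4 5 4]
Step 5: flows [1->0,0=2] -> levels [5 4 4]
Step 6: flows [0->1,0->2] -> levels [3 5 5]
Step 7: flows [1->0,2->0] -> levels [5 4 4]
  -> period-2 cycle (repeats step 5); tank 0 never drops to <=2
Tank 0 never reaches <=2 within 15 steps

Answer: -1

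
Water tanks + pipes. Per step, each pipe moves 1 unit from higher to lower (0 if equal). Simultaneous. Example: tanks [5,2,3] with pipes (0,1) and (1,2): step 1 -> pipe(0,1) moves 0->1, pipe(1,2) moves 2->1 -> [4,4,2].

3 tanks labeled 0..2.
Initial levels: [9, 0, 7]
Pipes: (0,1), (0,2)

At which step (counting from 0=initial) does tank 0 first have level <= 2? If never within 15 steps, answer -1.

Step 1: flows [0->1,0->2] -> levels [7 1 8]
Step 2: flows [0->1,2->0] -> levels [7 2 7]
Step 3: flows [0->1,0=2] -> levels [6 3 7]
Step 4: flows [0->1,2->0] -> levels [6 4 6]
Step 5: flows [0->1,0=2] -> levels [5 5 6]
Step 6: flows [0=1,2->0] -> levels [6 5 5]
Step 7: flows [0->1,0->2] -> levels [4 6 6]
Step 8: flows [1->0,2->0] -> levels [6 5 5]
  -> period-2 cycle (repeats step 6); tank 0 never drops to <=2
Tank 0 never reaches <=2 within 15 steps

Answer: -1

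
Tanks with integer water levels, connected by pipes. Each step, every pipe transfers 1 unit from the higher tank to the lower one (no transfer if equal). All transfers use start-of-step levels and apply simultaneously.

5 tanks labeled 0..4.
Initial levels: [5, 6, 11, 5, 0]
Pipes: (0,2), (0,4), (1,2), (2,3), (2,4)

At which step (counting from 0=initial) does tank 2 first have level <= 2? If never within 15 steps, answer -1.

Step 1: flows [2->0,0->4,2->1,2->3,2->4] -> levels [5 7 7 6 2]
Step 2: flows [2->0,0->4,1=2,2->3,2->4] -> levels [5 7 4 7 4]
Step 3: flows [0->2,0->4,1->2,3->2,2=4] -> levels [3 6 7 6 5]
Step 4: flows [2->0,4->0,2->1,2->3,2->4] -> levels [5 7 3 7 5]
Step 5: flows [0->2,0=4,1->2,3->2,4->2] -> levels [4 6 7 6 4]
Step 6: flows [2->0,0=4,2->1,2->3,2->4] -> levels [5 7 3 7 5]
  -> period-2 cycle (repeats step 4); tank 2 never drops to <=2
Tank 2 never reaches <=2 within 15 steps

Answer: -1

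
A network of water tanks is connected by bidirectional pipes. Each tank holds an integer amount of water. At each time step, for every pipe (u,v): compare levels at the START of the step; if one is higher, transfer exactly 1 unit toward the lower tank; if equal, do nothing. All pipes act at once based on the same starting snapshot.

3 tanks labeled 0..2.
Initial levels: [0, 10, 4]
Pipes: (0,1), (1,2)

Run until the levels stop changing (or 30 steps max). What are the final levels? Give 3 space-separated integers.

Answer: 4 6 4

Derivation:
Step 1: flows [1->0,1->2] -> levels [1 8 5]
Step 2: flows [1->0,1->2] -> levels [2 6 6]
Step 3: flows [1->0,1=2] -> levels [3 5 6]
Step 4: flows [1->0,2->1] -> levels [4 5 5]
Step 5: flows [1->0,1=2] -> levels [5 4 5]
Step 6: flows [0->1,2->1] -> levels [4 6 4]
Step 7: flows [1->0,1->2] -> levels [5 4 5]
  -> period-2 cycle: step 7 state = step 5 state; never stabilizes
  -> state at step 30: (30-5) mod 2 = 1, same as step 6 -> [4 6 4]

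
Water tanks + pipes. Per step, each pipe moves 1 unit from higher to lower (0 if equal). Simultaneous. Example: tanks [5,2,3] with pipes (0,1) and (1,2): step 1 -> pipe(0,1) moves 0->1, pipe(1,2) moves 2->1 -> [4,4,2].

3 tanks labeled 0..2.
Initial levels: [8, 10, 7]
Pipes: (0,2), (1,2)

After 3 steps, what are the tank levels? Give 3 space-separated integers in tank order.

Answer: 8 8 9

Derivation:
Step 1: flows [0->2,1->2] -> levels [7 9 9]
Step 2: flows [2->0,1=2] -> levels [8 9 8]
Step 3: flows [0=2,1->2] -> levels [8 8 9]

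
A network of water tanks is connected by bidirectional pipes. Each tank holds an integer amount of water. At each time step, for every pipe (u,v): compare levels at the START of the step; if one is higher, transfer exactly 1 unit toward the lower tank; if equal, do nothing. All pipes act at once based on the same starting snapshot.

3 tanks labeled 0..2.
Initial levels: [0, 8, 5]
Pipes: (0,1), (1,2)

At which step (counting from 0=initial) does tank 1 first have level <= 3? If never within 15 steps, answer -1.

Step 1: flows [1->0,1->2] -> levels [1 6 6]
Step 2: flows [1->0,1=2] -> levels [2 5 6]
Step 3: flows [1->0,2->1] -> levels [3 5 5]
Step 4: flows [1->0,1=2] -> levels [4 4 5]
Step 5: flows [0=1,2->1] -> levels [4 5 4]
Step 6: flows [1->0,1->2] -> levels [5 3 5]
Tank 1 first reaches <=3 at step 6

Answer: 6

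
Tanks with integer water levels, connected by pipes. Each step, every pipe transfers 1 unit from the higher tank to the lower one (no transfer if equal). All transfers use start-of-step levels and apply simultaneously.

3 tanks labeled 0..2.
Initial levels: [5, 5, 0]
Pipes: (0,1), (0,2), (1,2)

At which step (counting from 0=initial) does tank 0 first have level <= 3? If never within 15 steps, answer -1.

Step 1: flows [0=1,0->2,1->2] -> levels [4 4 2]
Step 2: flows [0=1,0->2,1->2] -> levels [3 3 4]
Tank 0 first reaches <=3 at step 2

Answer: 2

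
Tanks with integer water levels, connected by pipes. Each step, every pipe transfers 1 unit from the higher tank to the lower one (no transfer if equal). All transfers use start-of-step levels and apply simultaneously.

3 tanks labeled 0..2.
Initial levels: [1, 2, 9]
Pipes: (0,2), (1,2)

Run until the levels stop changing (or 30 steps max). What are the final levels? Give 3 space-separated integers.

Step 1: flows [2->0,2->1] -> levels [2 3 7]
Step 2: flows [2->0,2->1] -> levels [3 4 5]
Step 3: flows [2->0,2->1] -> levels [4 5 3]
Step 4: flows [0->2,1->2] -> levels [3 4 5]
  -> period-2 cycle: step 4 state = step 2 state; never stabilizes
  -> state at step 30: (30-2) mod 2 = 0, same as step 2 -> [3 4 5]

Answer: 3 4 5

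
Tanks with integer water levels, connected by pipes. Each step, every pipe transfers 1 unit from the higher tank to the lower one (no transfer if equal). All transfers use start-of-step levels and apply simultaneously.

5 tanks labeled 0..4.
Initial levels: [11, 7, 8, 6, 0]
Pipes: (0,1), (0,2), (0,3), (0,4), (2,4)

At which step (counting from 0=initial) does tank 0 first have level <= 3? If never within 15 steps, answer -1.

Step 1: flows [0->1,0->2,0->3,0->4,2->4] -> levels [7 8 8 7 2]
Step 2: flows [1->0,2->0,0=3,0->4,2->4] -> levels [8 7 6 7 4]
Step 3: flows [0->1,0->2,0->3,0->4,2->4] -> levels [4 8 6 8 6]
Step 4: flows [1->0,2->0,3->0,4->0,2=4] -> levels [8 7 5 7 5]
Step 5: flows [0->1,0->2,0->3,0->4,2=4] -> levels [4 8 6 8 6]
  -> period-2 cycle (repeats step 3); tank 0 never drops to <=3
Tank 0 never reaches <=3 within 15 steps

Answer: -1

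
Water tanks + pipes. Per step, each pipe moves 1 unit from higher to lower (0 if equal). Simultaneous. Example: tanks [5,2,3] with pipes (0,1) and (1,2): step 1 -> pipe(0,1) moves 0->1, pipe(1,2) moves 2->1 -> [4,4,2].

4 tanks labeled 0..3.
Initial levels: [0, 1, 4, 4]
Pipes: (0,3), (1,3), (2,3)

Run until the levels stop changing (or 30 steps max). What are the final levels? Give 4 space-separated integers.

Step 1: flows [3->0,3->1,2=3] -> levels [1 2 4 2]
Step 2: flows [3->0,1=3,2->3] -> levels [2 2 3 2]
Step 3: flows [0=3,1=3,2->3] -> levels [2 2 2 3]
Step 4: flows [3->0,3->1,3->2] -> levels [3 3 3 0]
Step 5: flows [0->3,1->3,2->3] -> levels [2 2 2 3]
  -> period-2 cycle: step 5 state = step 3 state; never stabilizes
  -> state at step 30: (30-3) mod 2 = 1, same as step 4 -> [3 3 3 0]

Answer: 3 3 3 0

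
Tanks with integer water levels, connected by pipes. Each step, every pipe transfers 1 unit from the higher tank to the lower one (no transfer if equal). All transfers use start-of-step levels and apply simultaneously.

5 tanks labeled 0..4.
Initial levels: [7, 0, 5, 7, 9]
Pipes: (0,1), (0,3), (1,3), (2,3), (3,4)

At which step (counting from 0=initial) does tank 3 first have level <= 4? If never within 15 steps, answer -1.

Step 1: flows [0->1,0=3,3->1,3->2,4->3] -> levels [6 2 6 6 8]
Step 2: flows [0->1,0=3,3->1,2=3,4->3] -> levels [5 4 6 6 7]
Step 3: flows [0->1,3->0,3->1,2=3,4->3] -> levels [5 6 6 5 6]
Step 4: flows [1->0,0=3,1->3,2->3,4->3] -> levels [6 4 5 8 5]
Step 5: flows [0->1,3->0,3->1,3->2,3->4] -> levels [6 6 6 4 6]
Tank 3 first reaches <=4 at step 5

Answer: 5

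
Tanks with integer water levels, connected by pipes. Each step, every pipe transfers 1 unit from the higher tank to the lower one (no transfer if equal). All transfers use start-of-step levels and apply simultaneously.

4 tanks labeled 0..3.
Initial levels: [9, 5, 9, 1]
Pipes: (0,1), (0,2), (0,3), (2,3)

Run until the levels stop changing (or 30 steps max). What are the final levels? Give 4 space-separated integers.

Step 1: flows [0->1,0=2,0->3,2->3] -> levels [7 6 8 3]
Step 2: flows [0->1,2->0,0->3,2->3] -> levels [6 7 6 5]
Step 3: flows [1->0,0=2,0->3,2->3] -> levels [6 6 5 7]
Step 4: flows [0=1,0->2,3->0,3->2] -> levels [6 6 7 5]
Step 5: flows [0=1,2->0,0->3,2->3] -> levels [6 6 5 7]
  -> period-2 cycle: step 5 state = step 3 state; never stabilizes
  -> state at step 30: (30-3) mod 2 = 1, same as step 4 -> [6 6 7 5]

Answer: 6 6 7 5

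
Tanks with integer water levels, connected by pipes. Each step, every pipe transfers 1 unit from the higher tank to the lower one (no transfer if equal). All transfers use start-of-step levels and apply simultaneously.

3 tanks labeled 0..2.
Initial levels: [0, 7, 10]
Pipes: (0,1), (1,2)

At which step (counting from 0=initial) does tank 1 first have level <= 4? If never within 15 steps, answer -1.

Answer: -1

Derivation:
Step 1: flows [1->0,2->1] -> levels [1 7 9]
Step 2: flows [1->0,2->1] -> levels [2 7 8]
Step 3: flows [1->0,2->1] -> levels [3 7 7]
Step 4: flows [1->0,1=2] -> levels [4 6 7]
Step 5: flows [1->0,2->1] -> levels [5 6 6]
Step 6: flows [1->0,1=2] -> levels [6 5 6]
Step 7: flows [0->1,2->1] -> levels [5 7 5]
Step 8: flows [1->0,1->2] -> levels [6 5 6]
  -> period-2 cycle (repeats step 6); tank 1 never drops to <=4
Tank 1 never reaches <=4 within 15 steps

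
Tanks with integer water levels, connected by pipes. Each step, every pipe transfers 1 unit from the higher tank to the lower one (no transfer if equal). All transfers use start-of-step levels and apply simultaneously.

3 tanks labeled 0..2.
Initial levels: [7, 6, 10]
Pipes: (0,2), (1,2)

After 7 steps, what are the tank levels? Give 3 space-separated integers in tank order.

Answer: 7 7 9

Derivation:
Step 1: flows [2->0,2->1] -> levels [8 7 8]
Step 2: flows [0=2,2->1] -> levels [8 8 7]
Step 3: flows [0->2,1->2] -> levels [7 7 9]
Step 4: flows [2->0,2->1] -> levels [8 8 7]
  -> period-2 cycle: step 4 state = step 2 state
  -> state at step 7: (7-2) mod 2 = 1, same as step 3 -> [7 7 9]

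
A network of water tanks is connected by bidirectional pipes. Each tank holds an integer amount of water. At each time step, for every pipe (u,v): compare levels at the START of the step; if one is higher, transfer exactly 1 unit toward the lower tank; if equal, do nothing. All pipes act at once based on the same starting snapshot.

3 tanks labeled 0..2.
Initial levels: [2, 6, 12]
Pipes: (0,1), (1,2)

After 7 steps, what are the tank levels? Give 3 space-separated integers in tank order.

Step 1: flows [1->0,2->1] -> levels [3 6 11]
Step 2: flows [1->0,2->1] -> levels [4 6 10]
Step 3: flows [1->0,2->1] -> levels [5 6 9]
Step 4: flows [1->0,2->1] -> levels [6 6 8]
Step 5: flows [0=1,2->1] -> levels [6 7 7]
Step 6: flows [1->0,1=2] -> levels [7 6 7]
Step 7: flows [0->1,2->1] -> levels [6 8 6]

Answer: 6 8 6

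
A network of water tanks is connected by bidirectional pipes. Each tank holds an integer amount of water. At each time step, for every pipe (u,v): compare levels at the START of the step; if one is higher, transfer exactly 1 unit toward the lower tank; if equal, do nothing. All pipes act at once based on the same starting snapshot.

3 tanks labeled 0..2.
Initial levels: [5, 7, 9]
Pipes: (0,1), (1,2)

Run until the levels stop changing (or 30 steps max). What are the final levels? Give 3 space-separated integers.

Answer: 7 7 7

Derivation:
Step 1: flows [1->0,2->1] -> levels [6 7 8]
Step 2: flows [1->0,2->1] -> levels [7 7 7]
Step 3: flows [0=1,1=2] -> levels [7 7 7]
  -> stable (no change)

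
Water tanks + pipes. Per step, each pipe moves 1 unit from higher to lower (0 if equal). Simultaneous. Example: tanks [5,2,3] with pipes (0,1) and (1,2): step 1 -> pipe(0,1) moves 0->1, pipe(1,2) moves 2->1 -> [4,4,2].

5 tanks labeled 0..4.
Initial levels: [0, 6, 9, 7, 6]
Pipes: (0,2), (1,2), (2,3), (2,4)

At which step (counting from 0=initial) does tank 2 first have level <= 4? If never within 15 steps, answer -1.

Answer: 3

Derivation:
Step 1: flows [2->0,2->1,2->3,2->4] -> levels [1 7 5 8 7]
Step 2: flows [2->0,1->2,3->2,4->2] -> levels [2 6 7 7 6]
Step 3: flows [2->0,2->1,2=3,2->4] -> levels [3 7 4 7 7]
Tank 2 first reaches <=4 at step 3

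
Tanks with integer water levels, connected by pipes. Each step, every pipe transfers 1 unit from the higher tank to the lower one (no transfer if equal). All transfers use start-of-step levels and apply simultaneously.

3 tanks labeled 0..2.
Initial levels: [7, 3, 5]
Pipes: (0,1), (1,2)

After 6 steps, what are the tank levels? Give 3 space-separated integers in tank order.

Step 1: flows [0->1,2->1] -> levels [6 5 4]
Step 2: flows [0->1,1->2] -> levels [5 5 5]
Step 3: flows [0=1,1=2] -> levels [5 5 5]
  -> stable; steps 4..6 unchanged -> [5 5 5]

Answer: 5 5 5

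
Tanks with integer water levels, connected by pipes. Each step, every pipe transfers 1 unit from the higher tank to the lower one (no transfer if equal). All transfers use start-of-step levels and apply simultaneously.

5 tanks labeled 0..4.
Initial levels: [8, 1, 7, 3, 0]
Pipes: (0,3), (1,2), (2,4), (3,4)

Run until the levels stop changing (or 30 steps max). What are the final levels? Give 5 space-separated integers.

Step 1: flows [0->3,2->1,2->4,3->4] -> levels [7 2 5 3 2]
Step 2: flows [0->3,2->1,2->4,3->4] -> levels [6 3 3 3 4]
Step 3: flows [0->3,1=2,4->2,4->3] -> levels [5 3 4 5 2]
Step 4: flows [0=3,2->1,2->4,3->4] -> levels [5 4 2 4 4]
Step 5: flows [0->3,1->2,4->2,3=4] -> levels [4 3 4 5 3]
Step 6: flows [3->0,2->1,2->4,3->4] -> levels [5 4 2 3 5]
Step 7: flows [0->3,1->2,4->2,4->3] -> levels [4 3 4 5 3]
  -> period-2 cycle: step 7 state = step 5 state; never stabilizes
  -> state at step 30: (30-5) mod 2 = 1, same as step 6 -> [5 4 2 3 5]

Answer: 5 4 2 3 5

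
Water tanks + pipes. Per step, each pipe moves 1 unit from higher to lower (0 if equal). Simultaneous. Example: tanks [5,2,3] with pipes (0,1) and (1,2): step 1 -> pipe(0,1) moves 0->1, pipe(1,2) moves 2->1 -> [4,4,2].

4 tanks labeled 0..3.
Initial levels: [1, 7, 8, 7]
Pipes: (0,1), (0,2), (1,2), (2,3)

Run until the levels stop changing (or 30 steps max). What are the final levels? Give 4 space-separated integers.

Step 1: flows [1->0,2->0,2->1,2->3] -> levels [3 7 5 8]
Step 2: flows [1->0,2->0,1->2,3->2] -> levels [5 5 6 7]
Step 3: flows [0=1,2->0,2->1,3->2] -> levels [6 6 5 6]
Step 4: flows [0=1,0->2,1->2,3->2] -> levels [5 5 8 5]
Step 5: flows [0=1,2->0,2->1,2->3] -> levels [6 6 5 6]
  -> period-2 cycle: step 5 state = step 3 state; never stabilizes
  -> state at step 30: (30-3) mod 2 = 1, same as step 4 -> [5 5 8 5]

Answer: 5 5 8 5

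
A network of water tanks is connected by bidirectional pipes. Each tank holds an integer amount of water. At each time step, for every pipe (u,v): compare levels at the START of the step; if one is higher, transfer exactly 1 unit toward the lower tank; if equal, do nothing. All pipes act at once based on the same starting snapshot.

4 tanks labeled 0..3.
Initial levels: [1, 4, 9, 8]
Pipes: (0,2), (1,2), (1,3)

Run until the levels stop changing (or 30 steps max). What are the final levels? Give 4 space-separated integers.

Step 1: flows [2->0,2->1,3->1] -> levels [2 6 7 7]
Step 2: flows [2->0,2->1,3->1] -> levels [3 8 5 6]
Step 3: flows [2->0,1->2,1->3] -> levels [4 6 5 7]
Step 4: flows [2->0,1->2,3->1] -> levels [5 6 5 6]
Step 5: flows [0=2,1->2,1=3] -> levels [5 5 6 6]
Step 6: flows [2->0,2->1,3->1] -> levels [6 7 4 5]
Step 7: flows [0->2,1->2,1->3] -> levels [5 5 6 6]
  -> period-2 cycle: step 7 state = step 5 state; never stabilizes
  -> state at step 30: (30-5) mod 2 = 1, same as step 6 -> [6 7 4 5]

Answer: 6 7 4 5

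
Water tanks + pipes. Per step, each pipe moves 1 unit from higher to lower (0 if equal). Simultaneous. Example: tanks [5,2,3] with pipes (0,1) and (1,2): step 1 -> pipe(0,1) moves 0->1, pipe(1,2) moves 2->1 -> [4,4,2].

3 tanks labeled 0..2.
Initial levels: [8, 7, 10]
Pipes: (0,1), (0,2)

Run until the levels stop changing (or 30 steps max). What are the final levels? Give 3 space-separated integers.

Answer: 9 8 8

Derivation:
Step 1: flows [0->1,2->0] -> levels [8 8 9]
Step 2: flows [0=1,2->0] -> levels [9 8 8]
Step 3: flows [0->1,0->2] -> levels [7 9 9]
Step 4: flows [1->0,2->0] -> levels [9 8 8]
  -> period-2 cycle: step 4 state = step 2 state; never stabilizes
  -> state at step 30: (30-2) mod 2 = 0, same as step 2 -> [9 8 8]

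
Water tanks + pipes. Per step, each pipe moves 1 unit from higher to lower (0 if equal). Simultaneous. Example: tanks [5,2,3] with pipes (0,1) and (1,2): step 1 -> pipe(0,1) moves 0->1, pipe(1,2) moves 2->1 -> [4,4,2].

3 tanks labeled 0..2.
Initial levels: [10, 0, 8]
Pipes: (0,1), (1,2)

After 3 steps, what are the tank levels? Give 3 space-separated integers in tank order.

Answer: 7 6 5

Derivation:
Step 1: flows [0->1,2->1] -> levels [9 2 7]
Step 2: flows [0->1,2->1] -> levels [8 4 6]
Step 3: flows [0->1,2->1] -> levels [7 6 5]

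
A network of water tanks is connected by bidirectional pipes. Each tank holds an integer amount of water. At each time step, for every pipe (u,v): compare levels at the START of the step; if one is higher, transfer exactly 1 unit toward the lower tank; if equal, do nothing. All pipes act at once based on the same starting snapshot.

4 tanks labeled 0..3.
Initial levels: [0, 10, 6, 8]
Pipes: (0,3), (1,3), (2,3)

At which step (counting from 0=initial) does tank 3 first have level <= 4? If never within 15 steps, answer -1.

Answer: 6

Derivation:
Step 1: flows [3->0,1->3,3->2] -> levels [1 9 7 7]
Step 2: flows [3->0,1->3,2=3] -> levels [2 8 7 7]
Step 3: flows [3->0,1->3,2=3] -> levels [3 7 7 7]
Step 4: flows [3->0,1=3,2=3] -> levels [4 7 7 6]
Step 5: flows [3->0,1->3,2->3] -> levels [5 6 6 7]
Step 6: flows [3->0,3->1,3->2] -> levels [6 7 7 4]
Tank 3 first reaches <=4 at step 6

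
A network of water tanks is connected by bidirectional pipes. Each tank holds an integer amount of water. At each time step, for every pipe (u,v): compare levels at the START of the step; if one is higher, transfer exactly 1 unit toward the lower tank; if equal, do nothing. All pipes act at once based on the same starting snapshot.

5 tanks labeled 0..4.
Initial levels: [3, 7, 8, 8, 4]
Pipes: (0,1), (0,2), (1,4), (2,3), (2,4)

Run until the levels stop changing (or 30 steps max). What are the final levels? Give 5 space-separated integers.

Answer: 5 7 7 6 5

Derivation:
Step 1: flows [1->0,2->0,1->4,2=3,2->4] -> levels [5 5 6 8 6]
Step 2: flows [0=1,2->0,4->1,3->2,2=4] -> levels [6 6 6 7 5]
Step 3: flows [0=1,0=2,1->4,3->2,2->4] -> levels [6 5 6 6 7]
Step 4: flows [0->1,0=2,4->1,2=3,4->2] -> levels [5 7 7 6 5]
Step 5: flows [1->0,2->0,1->4,2->3,2->4] -> levels [7 5 4 7 7]
Step 6: flows [0->1,0->2,4->1,3->2,4->2] -> levels [5 7 7 6 5]
  -> period-2 cycle: step 6 state = step 4 state; never stabilizes
  -> state at step 30: (30-4) mod 2 = 0, same as step 4 -> [5 7 7 6 5]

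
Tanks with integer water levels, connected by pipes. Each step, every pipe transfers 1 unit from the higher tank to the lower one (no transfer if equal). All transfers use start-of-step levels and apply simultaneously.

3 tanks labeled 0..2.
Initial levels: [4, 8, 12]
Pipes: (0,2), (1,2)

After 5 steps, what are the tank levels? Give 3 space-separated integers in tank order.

Step 1: flows [2->0,2->1] -> levels [5 9 10]
Step 2: flows [2->0,2->1] -> levels [6 10 8]
Step 3: flows [2->0,1->2] -> levels [7 9 8]
Step 4: flows [2->0,1->2] -> levels [8 8 8]
Step 5: flows [0=2,1=2] -> levels [8 8 8]

Answer: 8 8 8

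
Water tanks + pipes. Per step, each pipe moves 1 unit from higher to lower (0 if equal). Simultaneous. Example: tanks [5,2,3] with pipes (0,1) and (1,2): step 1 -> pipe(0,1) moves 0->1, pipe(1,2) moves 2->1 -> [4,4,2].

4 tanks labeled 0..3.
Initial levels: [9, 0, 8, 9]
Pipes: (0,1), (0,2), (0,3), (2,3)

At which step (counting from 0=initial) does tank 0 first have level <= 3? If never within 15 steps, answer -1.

Answer: -1

Derivation:
Step 1: flows [0->1,0->2,0=3,3->2] -> levels [7 1 10 8]
Step 2: flows [0->1,2->0,3->0,2->3] -> levels [8 2 8 8]
Step 3: flows [0->1,0=2,0=3,2=3] -> levels [7 3 8 8]
Step 4: flows [0->1,2->0,3->0,2=3] -> levels [8 4 7 7]
Step 5: flows [0->1,0->2,0->3,2=3] -> levels [5 5 8 8]
Step 6: flows [0=1,2->0,3->0,2=3] -> levels [7 5 7 7]
Step 7: flows [0->1,0=2,0=3,2=3] -> levels [6 6 7 7]
Step 8: flows [0=1,2->0,3->0,2=3] -> levels [8 6 6 6]
Step 9: flows [0->1,0->2,0->3,2=3] -> levels [5 7 7 7]
Step 10: flows [1->0,2->0,3->0,2=3] -> levels [8 6 6 6]
  -> period-2 cycle (repeats step 8); tank 0 never drops to <=3
Tank 0 never reaches <=3 within 15 steps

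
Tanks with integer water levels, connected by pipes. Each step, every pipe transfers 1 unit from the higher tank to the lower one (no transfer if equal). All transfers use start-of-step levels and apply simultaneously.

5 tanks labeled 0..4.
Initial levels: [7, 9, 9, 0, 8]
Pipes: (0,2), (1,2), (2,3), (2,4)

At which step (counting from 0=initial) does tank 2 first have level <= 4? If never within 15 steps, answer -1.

Answer: 5

Derivation:
Step 1: flows [2->0,1=2,2->3,2->4] -> levels [8 9 6 1 9]
Step 2: flows [0->2,1->2,2->3,4->2] -> levels [7 8 8 2 8]
Step 3: flows [2->0,1=2,2->3,2=4] -> levels [8 8 6 3 8]
Step 4: flows [0->2,1->2,2->3,4->2] -> levels [7 7 8 4 7]
Step 5: flows [2->0,2->1,2->3,2->4] -> levels [8 8 4 5 8]
Tank 2 first reaches <=4 at step 5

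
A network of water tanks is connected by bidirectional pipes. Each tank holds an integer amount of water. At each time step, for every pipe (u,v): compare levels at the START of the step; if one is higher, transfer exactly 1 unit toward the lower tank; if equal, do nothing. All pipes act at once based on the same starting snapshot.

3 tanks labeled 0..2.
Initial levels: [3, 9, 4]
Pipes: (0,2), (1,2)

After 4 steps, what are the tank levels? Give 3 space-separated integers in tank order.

Answer: 5 5 6

Derivation:
Step 1: flows [2->0,1->2] -> levels [4 8 4]
Step 2: flows [0=2,1->2] -> levels [4 7 5]
Step 3: flows [2->0,1->2] -> levels [5 6 5]
Step 4: flows [0=2,1->2] -> levels [5 5 6]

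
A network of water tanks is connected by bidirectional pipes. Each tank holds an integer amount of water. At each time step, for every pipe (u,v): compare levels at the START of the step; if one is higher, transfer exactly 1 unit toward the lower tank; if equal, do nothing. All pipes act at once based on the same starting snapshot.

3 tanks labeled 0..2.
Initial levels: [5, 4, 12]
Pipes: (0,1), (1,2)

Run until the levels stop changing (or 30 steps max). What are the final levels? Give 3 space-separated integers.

Step 1: flows [0->1,2->1] -> levels [4 6 11]
Step 2: flows [1->0,2->1] -> levels [5 6 10]
Step 3: flows [1->0,2->1] -> levels [6 6 9]
Step 4: flows [0=1,2->1] -> levels [6 7 8]
Step 5: flows [1->0,2->1] -> levels [7 7 7]
Step 6: flows [0=1,1=2] -> levels [7 7 7]
  -> stable (no change)

Answer: 7 7 7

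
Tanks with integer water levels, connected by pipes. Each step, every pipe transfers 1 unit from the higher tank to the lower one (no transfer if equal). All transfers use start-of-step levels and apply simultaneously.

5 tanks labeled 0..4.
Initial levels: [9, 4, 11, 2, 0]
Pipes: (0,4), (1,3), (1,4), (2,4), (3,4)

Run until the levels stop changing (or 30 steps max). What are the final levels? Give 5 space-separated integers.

Answer: 5 4 5 4 8

Derivation:
Step 1: flows [0->4,1->3,1->4,2->4,3->4] -> levels [8 2 10 2 4]
Step 2: flows [0->4,1=3,4->1,2->4,4->3] -> levels [7 3 9 3 4]
Step 3: flows [0->4,1=3,4->1,2->4,4->3] -> levels [6 4 8 4 4]
Step 4: flows [0->4,1=3,1=4,2->4,3=4] -> levels [5 4 7 4 6]
Step 5: flows [4->0,1=3,4->1,2->4,4->3] -> levels [6 5 6 5 4]
Step 6: flows [0->4,1=3,1->4,2->4,3->4] -> levels [5 4 5 4 8]
Step 7: flows [4->0,1=3,4->1,4->2,4->3] -> levels [6 5 6 5 4]
  -> period-2 cycle: step 7 state = step 5 state; never stabilizes
  -> state at step 30: (30-5) mod 2 = 1, same as step 6 -> [5 4 5 4 8]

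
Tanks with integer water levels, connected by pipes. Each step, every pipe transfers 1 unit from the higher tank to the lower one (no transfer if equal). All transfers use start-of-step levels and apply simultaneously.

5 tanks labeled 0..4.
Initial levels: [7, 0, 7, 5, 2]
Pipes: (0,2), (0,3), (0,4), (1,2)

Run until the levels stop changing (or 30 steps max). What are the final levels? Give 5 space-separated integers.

Answer: 6 4 2 5 4

Derivation:
Step 1: flows [0=2,0->3,0->4,2->1] -> levels [5 1 6 6 3]
Step 2: flows [2->0,3->0,0->4,2->1] -> levels [6 2 4 5 4]
Step 3: flows [0->2,0->3,0->4,2->1] -> levels [3 3 4 6 5]
Step 4: flows [2->0,3->0,4->0,2->1] -> levels [6 4 2 5 4]
Step 5: flows [0->2,0->3,0->4,1->2] -> levels [3 3 4 6 5]
  -> period-2 cycle: step 5 state = step 3 state; never stabilizes
  -> state at step 30: (30-3) mod 2 = 1, same as step 4 -> [6 4 2 5 4]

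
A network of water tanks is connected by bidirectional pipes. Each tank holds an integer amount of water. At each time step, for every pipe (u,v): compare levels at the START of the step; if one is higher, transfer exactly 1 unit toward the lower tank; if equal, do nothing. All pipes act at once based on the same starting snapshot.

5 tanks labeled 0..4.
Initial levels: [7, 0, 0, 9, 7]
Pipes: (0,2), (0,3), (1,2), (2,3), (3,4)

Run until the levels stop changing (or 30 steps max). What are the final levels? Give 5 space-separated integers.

Step 1: flows [0->2,3->0,1=2,3->2,3->4] -> levels [7 0 2 6 8]
Step 2: flows [0->2,0->3,2->1,3->2,4->3] -> levels [5 1 3 7 7]
Step 3: flows [0->2,3->0,2->1,3->2,3=4] -> levels [5 2 4 5 7]
Step 4: flows [0->2,0=3,2->1,3->2,4->3] -> levels [4 3 5 5 6]
Step 5: flows [2->0,3->0,2->1,2=3,4->3] -> levels [6 4 3 5 5]
Step 6: flows [0->2,0->3,1->2,3->2,3=4] -> levels [4 3 6 5 5]
Step 7: flows [2->0,3->0,2->1,2->3,3=4] -> levels [6 4 3 5 5]
  -> period-2 cycle: step 7 state = step 5 state; never stabilizes
  -> state at step 30: (30-5) mod 2 = 1, same as step 6 -> [4 3 6 5 5]

Answer: 4 3 6 5 5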